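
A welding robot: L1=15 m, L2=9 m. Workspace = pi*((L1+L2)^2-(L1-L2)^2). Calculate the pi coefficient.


Given: L1 = 15, L2 = 9
(L1+L2)^2 = (24)^2 = 576
(L1-L2)^2 = (6)^2 = 36
Difference = 576 - 36 = 540
This equals 4*L1*L2 = 4*15*9 = 540
Workspace area = 540*pi

540


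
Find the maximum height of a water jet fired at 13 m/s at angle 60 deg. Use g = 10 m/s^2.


Given: v0 = 13 m/s, theta = 60 deg, g = 10 m/s^2
sin^2(60) = 3/4
Using H = v0^2 * sin^2(theta) / (2*g)
H = 13^2 * 3/4 / (2*10)
H = 169 * 3/4 / 20
H = 507/4 / 20
H = 507/80 m

507/80 m


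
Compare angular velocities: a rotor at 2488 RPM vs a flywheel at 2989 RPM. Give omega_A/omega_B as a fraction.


Given: RPM_A = 2488, RPM_B = 2989
omega = 2*pi*RPM/60, so omega_A/omega_B = RPM_A / RPM_B
omega_A/omega_B = 2488 / 2989
omega_A/omega_B = 2488/2989

2488/2989


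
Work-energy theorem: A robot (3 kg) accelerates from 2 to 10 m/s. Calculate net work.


Given: m = 3 kg, v0 = 2 m/s, v = 10 m/s
Using W = (1/2)*m*(v^2 - v0^2)
v^2 = 10^2 = 100
v0^2 = 2^2 = 4
v^2 - v0^2 = 100 - 4 = 96
W = (1/2)*3*96 = 144 J

144 J


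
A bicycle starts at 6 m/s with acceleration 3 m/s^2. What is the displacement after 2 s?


Given: v0 = 6 m/s, a = 3 m/s^2, t = 2 s
Using s = v0*t + (1/2)*a*t^2
s = 6*2 + (1/2)*3*2^2
s = 12 + (1/2)*12
s = 12 + 6
s = 18

18 m


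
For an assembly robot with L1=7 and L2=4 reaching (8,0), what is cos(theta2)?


Given: L1 = 7, L2 = 4, target (x, y) = (8, 0)
Using cos(theta2) = (x^2 + y^2 - L1^2 - L2^2) / (2*L1*L2)
x^2 + y^2 = 8^2 + 0 = 64
L1^2 + L2^2 = 49 + 16 = 65
Numerator = 64 - 65 = -1
Denominator = 2*7*4 = 56
cos(theta2) = -1/56 = -1/56

-1/56


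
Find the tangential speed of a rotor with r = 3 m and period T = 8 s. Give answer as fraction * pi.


Given: radius r = 3 m, period T = 8 s
Using v = 2*pi*r / T
v = 2*pi*3 / 8
v = 6*pi / 8
v = 3/4*pi m/s

3/4*pi m/s


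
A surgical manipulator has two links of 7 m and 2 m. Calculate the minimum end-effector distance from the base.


Given: L1 = 7 m, L2 = 2 m
For a 2-link planar arm, min reach = |L1 - L2| (second link folded back)
Min reach = |7 - 2|
Min reach = 5 m

5 m


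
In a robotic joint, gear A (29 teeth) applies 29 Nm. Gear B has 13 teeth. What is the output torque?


Given: N1 = 29, N2 = 13, T1 = 29 Nm
Using T2/T1 = N2/N1
T2 = T1 * N2 / N1
T2 = 29 * 13 / 29
T2 = 377 / 29
T2 = 13 Nm

13 Nm


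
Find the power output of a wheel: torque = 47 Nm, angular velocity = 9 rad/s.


Given: tau = 47 Nm, omega = 9 rad/s
Using P = tau * omega
P = 47 * 9
P = 423 W

423 W


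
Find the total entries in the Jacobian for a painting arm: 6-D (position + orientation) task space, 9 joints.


Given: task space dimension = 6, joints = 9
Jacobian is a 6 x 9 matrix
Total entries = rows * columns
Total = 6 * 9
Total = 54

54


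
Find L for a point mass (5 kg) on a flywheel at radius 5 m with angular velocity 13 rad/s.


Given: m = 5 kg, r = 5 m, omega = 13 rad/s
For a point mass: I = m*r^2
I = 5*5^2 = 5*25 = 125
L = I*omega = 125*13
L = 1625 kg*m^2/s

1625 kg*m^2/s


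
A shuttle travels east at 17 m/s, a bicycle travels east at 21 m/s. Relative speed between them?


Given: v_A = 17 m/s east, v_B = 21 m/s east
Both move in the same direction; relative speed = |v_A - v_B|
|17 - 21| = |-4|
= 4 m/s

4 m/s


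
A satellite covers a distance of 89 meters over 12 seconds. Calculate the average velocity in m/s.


Given: distance d = 89 m, time t = 12 s
Using v = d / t
v = 89 / 12
v = 89/12 m/s

89/12 m/s


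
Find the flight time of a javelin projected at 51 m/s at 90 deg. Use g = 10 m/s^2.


Given: v0 = 51 m/s, theta = 90 deg, g = 10 m/s^2
sin(90) = 1
Using T = 2*v0*sin(theta) / g
T = 2*51*1 / 10
T = 102 / 10
T = 51/5 s

51/5 s


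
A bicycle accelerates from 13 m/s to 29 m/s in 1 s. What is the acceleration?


Given: initial velocity v0 = 13 m/s, final velocity v = 29 m/s, time t = 1 s
Using a = (v - v0) / t
a = (29 - 13) / 1
a = 16 / 1
a = 16 m/s^2

16 m/s^2


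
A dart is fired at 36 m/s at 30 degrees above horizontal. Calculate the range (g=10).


Given: v0 = 36 m/s, theta = 30 deg, g = 10 m/s^2
sin(2*30) = sin(60) = sqrt(3)/2
Using R = v0^2 * sin(2*theta) / g
R = 36^2 * (sqrt(3)/2) / 10
R = 1296 * sqrt(3) / 20
R = 324/5*sqrt(3) m

324/5*sqrt(3) m


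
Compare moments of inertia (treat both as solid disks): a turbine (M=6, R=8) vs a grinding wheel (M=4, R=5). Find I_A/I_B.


Given: M1=6 kg, R1=8 m, M2=4 kg, R2=5 m
For a disk: I = (1/2)*M*R^2, so I_A/I_B = (M1*R1^2)/(M2*R2^2)
M1*R1^2 = 6*64 = 384
M2*R2^2 = 4*25 = 100
I_A/I_B = 384/100 = 96/25

96/25


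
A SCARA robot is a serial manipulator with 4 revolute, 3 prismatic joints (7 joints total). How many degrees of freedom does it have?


Given: serial robot with 4 revolute, 3 prismatic joints
DOF contribution per joint type: revolute=1, prismatic=1, spherical=3, fixed=0
DOF = 4*1 + 3*1
DOF = 7

7


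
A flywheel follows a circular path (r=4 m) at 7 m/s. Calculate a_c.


Given: v = 7 m/s, r = 4 m
Using a_c = v^2 / r
a_c = 7^2 / 4
a_c = 49 / 4
a_c = 49/4 m/s^2

49/4 m/s^2


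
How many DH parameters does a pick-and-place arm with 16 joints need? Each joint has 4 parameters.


Given: 16 joints, 4 DH parameters per joint (d, theta, a, alpha)
Total DH parameters = number_of_joints * 4
Total = 16 * 4
Total = 64

64


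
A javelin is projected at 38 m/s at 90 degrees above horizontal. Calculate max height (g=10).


Given: v0 = 38 m/s, theta = 90 deg, g = 10 m/s^2
sin^2(90) = 1
Using H = v0^2 * sin^2(theta) / (2*g)
H = 38^2 * 1 / (2*10)
H = 1444 * 1 / 20
H = 1444 / 20
H = 361/5 m

361/5 m


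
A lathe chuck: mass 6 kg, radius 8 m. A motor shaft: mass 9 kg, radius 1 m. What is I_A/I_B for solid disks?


Given: M1=6 kg, R1=8 m, M2=9 kg, R2=1 m
For a disk: I = (1/2)*M*R^2, so I_A/I_B = (M1*R1^2)/(M2*R2^2)
M1*R1^2 = 6*64 = 384
M2*R2^2 = 9*1 = 9
I_A/I_B = 384/9 = 128/3

128/3


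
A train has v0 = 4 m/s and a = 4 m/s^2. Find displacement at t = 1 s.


Given: v0 = 4 m/s, a = 4 m/s^2, t = 1 s
Using s = v0*t + (1/2)*a*t^2
s = 4*1 + (1/2)*4*1^2
s = 4 + (1/2)*4
s = 4 + 2
s = 6

6 m


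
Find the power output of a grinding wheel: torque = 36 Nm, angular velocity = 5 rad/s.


Given: tau = 36 Nm, omega = 5 rad/s
Using P = tau * omega
P = 36 * 5
P = 180 W

180 W


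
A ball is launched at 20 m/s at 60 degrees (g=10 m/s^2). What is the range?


Given: v0 = 20 m/s, theta = 60 deg, g = 10 m/s^2
sin(2*60) = sin(120) = sqrt(3)/2
Using R = v0^2 * sin(2*theta) / g
R = 20^2 * (sqrt(3)/2) / 10
R = 400 * sqrt(3) / 20
R = 20*sqrt(3) m

20*sqrt(3) m


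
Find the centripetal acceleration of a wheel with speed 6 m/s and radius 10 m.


Given: v = 6 m/s, r = 10 m
Using a_c = v^2 / r
a_c = 6^2 / 10
a_c = 36 / 10
a_c = 18/5 m/s^2

18/5 m/s^2


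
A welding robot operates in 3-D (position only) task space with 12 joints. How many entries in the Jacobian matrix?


Given: task space dimension = 3, joints = 12
Jacobian is a 3 x 12 matrix
Total entries = rows * columns
Total = 3 * 12
Total = 36

36


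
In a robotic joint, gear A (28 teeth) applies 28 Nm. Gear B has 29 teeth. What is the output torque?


Given: N1 = 28, N2 = 29, T1 = 28 Nm
Using T2/T1 = N2/N1
T2 = T1 * N2 / N1
T2 = 28 * 29 / 28
T2 = 812 / 28
T2 = 29 Nm

29 Nm


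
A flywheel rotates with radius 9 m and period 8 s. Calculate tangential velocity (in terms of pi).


Given: radius r = 9 m, period T = 8 s
Using v = 2*pi*r / T
v = 2*pi*9 / 8
v = 18*pi / 8
v = 9/4*pi m/s

9/4*pi m/s


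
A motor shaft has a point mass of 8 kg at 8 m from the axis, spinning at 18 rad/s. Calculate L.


Given: m = 8 kg, r = 8 m, omega = 18 rad/s
For a point mass: I = m*r^2
I = 8*8^2 = 8*64 = 512
L = I*omega = 512*18
L = 9216 kg*m^2/s

9216 kg*m^2/s


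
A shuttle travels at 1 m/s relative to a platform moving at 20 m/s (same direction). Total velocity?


Given: object velocity = 1 m/s, platform velocity = 20 m/s (same direction)
Using classical velocity addition: v_total = v_object + v_platform
v_total = 1 + 20
v_total = 21 m/s

21 m/s


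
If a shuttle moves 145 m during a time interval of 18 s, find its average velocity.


Given: distance d = 145 m, time t = 18 s
Using v = d / t
v = 145 / 18
v = 145/18 m/s

145/18 m/s


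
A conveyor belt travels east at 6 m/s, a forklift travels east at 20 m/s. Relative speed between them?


Given: v_A = 6 m/s east, v_B = 20 m/s east
Both move in the same direction; relative speed = |v_A - v_B|
|6 - 20| = |-14|
= 14 m/s

14 m/s


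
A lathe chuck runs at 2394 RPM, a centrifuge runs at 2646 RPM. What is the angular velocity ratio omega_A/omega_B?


Given: RPM_A = 2394, RPM_B = 2646
omega = 2*pi*RPM/60, so omega_A/omega_B = RPM_A / RPM_B
omega_A/omega_B = 2394 / 2646
omega_A/omega_B = 19/21

19/21


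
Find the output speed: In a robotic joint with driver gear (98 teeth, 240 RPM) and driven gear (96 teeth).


Given: N1 = 98 teeth, w1 = 240 RPM, N2 = 96 teeth
Using N1*w1 = N2*w2
w2 = N1*w1 / N2
w2 = 98*240 / 96
w2 = 23520 / 96
w2 = 245 RPM

245 RPM


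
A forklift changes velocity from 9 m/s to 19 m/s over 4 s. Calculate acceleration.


Given: initial velocity v0 = 9 m/s, final velocity v = 19 m/s, time t = 4 s
Using a = (v - v0) / t
a = (19 - 9) / 4
a = 10 / 4
a = 5/2 m/s^2

5/2 m/s^2


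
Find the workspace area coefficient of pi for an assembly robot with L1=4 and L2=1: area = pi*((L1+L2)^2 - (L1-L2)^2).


Given: L1 = 4, L2 = 1
(L1+L2)^2 = (5)^2 = 25
(L1-L2)^2 = (3)^2 = 9
Difference = 25 - 9 = 16
This equals 4*L1*L2 = 4*4*1 = 16
Workspace area = 16*pi

16


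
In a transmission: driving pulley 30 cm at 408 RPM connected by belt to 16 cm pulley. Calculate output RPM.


Given: D1 = 30 cm, w1 = 408 RPM, D2 = 16 cm
Using D1*w1 = D2*w2
w2 = D1*w1 / D2
w2 = 30*408 / 16
w2 = 12240 / 16
w2 = 765 RPM

765 RPM


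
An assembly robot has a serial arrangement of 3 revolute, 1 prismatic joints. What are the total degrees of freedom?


Given: serial robot with 3 revolute, 1 prismatic joints
DOF contribution per joint type: revolute=1, prismatic=1, spherical=3, fixed=0
DOF = 3*1 + 1*1
DOF = 4

4


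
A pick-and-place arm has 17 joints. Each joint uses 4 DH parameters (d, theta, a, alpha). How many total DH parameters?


Given: 17 joints, 4 DH parameters per joint (d, theta, a, alpha)
Total DH parameters = number_of_joints * 4
Total = 17 * 4
Total = 68

68


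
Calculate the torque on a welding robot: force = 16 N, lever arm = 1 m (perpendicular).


Given: F = 16 N, r = 1 m, angle = 90 deg (perpendicular)
Using tau = F * r * sin(90)
sin(90) = 1
tau = 16 * 1 * 1
tau = 16 Nm

16 Nm


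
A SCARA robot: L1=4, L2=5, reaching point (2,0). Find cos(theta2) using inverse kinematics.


Given: L1 = 4, L2 = 5, target (x, y) = (2, 0)
Using cos(theta2) = (x^2 + y^2 - L1^2 - L2^2) / (2*L1*L2)
x^2 + y^2 = 2^2 + 0 = 4
L1^2 + L2^2 = 16 + 25 = 41
Numerator = 4 - 41 = -37
Denominator = 2*4*5 = 40
cos(theta2) = -37/40 = -37/40

-37/40


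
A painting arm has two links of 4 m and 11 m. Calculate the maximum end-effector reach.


Given: L1 = 4 m, L2 = 11 m
For a 2-link planar arm, max reach = L1 + L2 (fully extended)
Max reach = 4 + 11
Max reach = 15 m

15 m


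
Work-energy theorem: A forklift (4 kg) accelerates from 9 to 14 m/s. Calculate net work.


Given: m = 4 kg, v0 = 9 m/s, v = 14 m/s
Using W = (1/2)*m*(v^2 - v0^2)
v^2 = 14^2 = 196
v0^2 = 9^2 = 81
v^2 - v0^2 = 196 - 81 = 115
W = (1/2)*4*115 = 230 J

230 J


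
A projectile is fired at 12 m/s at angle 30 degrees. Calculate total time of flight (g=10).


Given: v0 = 12 m/s, theta = 30 deg, g = 10 m/s^2
sin(30) = 1/2
Using T = 2*v0*sin(theta) / g
T = 2*12*1/2 / 10
T = 12 / 10
T = 6/5 s

6/5 s


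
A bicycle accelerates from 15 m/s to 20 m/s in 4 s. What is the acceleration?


Given: initial velocity v0 = 15 m/s, final velocity v = 20 m/s, time t = 4 s
Using a = (v - v0) / t
a = (20 - 15) / 4
a = 5 / 4
a = 5/4 m/s^2

5/4 m/s^2


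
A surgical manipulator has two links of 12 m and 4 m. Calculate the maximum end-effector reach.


Given: L1 = 12 m, L2 = 4 m
For a 2-link planar arm, max reach = L1 + L2 (fully extended)
Max reach = 12 + 4
Max reach = 16 m

16 m


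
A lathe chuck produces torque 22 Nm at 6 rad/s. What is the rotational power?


Given: tau = 22 Nm, omega = 6 rad/s
Using P = tau * omega
P = 22 * 6
P = 132 W

132 W


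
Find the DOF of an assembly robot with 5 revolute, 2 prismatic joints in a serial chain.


Given: serial robot with 5 revolute, 2 prismatic joints
DOF contribution per joint type: revolute=1, prismatic=1, spherical=3, fixed=0
DOF = 5*1 + 2*1
DOF = 7

7


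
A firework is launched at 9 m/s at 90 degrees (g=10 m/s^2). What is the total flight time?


Given: v0 = 9 m/s, theta = 90 deg, g = 10 m/s^2
sin(90) = 1
Using T = 2*v0*sin(theta) / g
T = 2*9*1 / 10
T = 18 / 10
T = 9/5 s

9/5 s


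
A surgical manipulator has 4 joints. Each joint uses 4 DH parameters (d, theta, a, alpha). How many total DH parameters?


Given: 4 joints, 4 DH parameters per joint (d, theta, a, alpha)
Total DH parameters = number_of_joints * 4
Total = 4 * 4
Total = 16

16


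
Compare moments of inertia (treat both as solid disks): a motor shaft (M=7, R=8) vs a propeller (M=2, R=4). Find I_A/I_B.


Given: M1=7 kg, R1=8 m, M2=2 kg, R2=4 m
For a disk: I = (1/2)*M*R^2, so I_A/I_B = (M1*R1^2)/(M2*R2^2)
M1*R1^2 = 7*64 = 448
M2*R2^2 = 2*16 = 32
I_A/I_B = 448/32 = 14

14


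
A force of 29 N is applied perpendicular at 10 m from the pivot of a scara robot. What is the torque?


Given: F = 29 N, r = 10 m, angle = 90 deg (perpendicular)
Using tau = F * r * sin(90)
sin(90) = 1
tau = 29 * 10 * 1
tau = 290 Nm

290 Nm


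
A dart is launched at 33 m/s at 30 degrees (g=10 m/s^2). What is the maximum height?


Given: v0 = 33 m/s, theta = 30 deg, g = 10 m/s^2
sin^2(30) = 1/4
Using H = v0^2 * sin^2(theta) / (2*g)
H = 33^2 * 1/4 / (2*10)
H = 1089 * 1/4 / 20
H = 1089/4 / 20
H = 1089/80 m

1089/80 m


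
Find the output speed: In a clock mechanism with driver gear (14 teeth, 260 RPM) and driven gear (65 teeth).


Given: N1 = 14 teeth, w1 = 260 RPM, N2 = 65 teeth
Using N1*w1 = N2*w2
w2 = N1*w1 / N2
w2 = 14*260 / 65
w2 = 3640 / 65
w2 = 56 RPM

56 RPM


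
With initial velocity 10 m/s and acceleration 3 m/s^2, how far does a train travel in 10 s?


Given: v0 = 10 m/s, a = 3 m/s^2, t = 10 s
Using s = v0*t + (1/2)*a*t^2
s = 10*10 + (1/2)*3*10^2
s = 100 + (1/2)*300
s = 100 + 150
s = 250

250 m


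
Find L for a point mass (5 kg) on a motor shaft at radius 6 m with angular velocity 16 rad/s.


Given: m = 5 kg, r = 6 m, omega = 16 rad/s
For a point mass: I = m*r^2
I = 5*6^2 = 5*36 = 180
L = I*omega = 180*16
L = 2880 kg*m^2/s

2880 kg*m^2/s


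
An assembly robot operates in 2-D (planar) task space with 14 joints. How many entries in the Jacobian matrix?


Given: task space dimension = 2, joints = 14
Jacobian is a 2 x 14 matrix
Total entries = rows * columns
Total = 2 * 14
Total = 28

28


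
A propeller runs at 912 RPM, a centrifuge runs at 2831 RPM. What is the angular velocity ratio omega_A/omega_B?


Given: RPM_A = 912, RPM_B = 2831
omega = 2*pi*RPM/60, so omega_A/omega_B = RPM_A / RPM_B
omega_A/omega_B = 912 / 2831
omega_A/omega_B = 48/149

48/149


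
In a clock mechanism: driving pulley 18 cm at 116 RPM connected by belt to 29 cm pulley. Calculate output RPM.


Given: D1 = 18 cm, w1 = 116 RPM, D2 = 29 cm
Using D1*w1 = D2*w2
w2 = D1*w1 / D2
w2 = 18*116 / 29
w2 = 2088 / 29
w2 = 72 RPM

72 RPM


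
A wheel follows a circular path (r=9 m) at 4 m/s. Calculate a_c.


Given: v = 4 m/s, r = 9 m
Using a_c = v^2 / r
a_c = 4^2 / 9
a_c = 16 / 9
a_c = 16/9 m/s^2

16/9 m/s^2


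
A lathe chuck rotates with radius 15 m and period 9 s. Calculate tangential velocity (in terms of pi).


Given: radius r = 15 m, period T = 9 s
Using v = 2*pi*r / T
v = 2*pi*15 / 9
v = 30*pi / 9
v = 10/3*pi m/s

10/3*pi m/s


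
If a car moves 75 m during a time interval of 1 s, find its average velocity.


Given: distance d = 75 m, time t = 1 s
Using v = d / t
v = 75 / 1
v = 75 m/s

75 m/s


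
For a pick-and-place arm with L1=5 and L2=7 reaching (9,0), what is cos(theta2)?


Given: L1 = 5, L2 = 7, target (x, y) = (9, 0)
Using cos(theta2) = (x^2 + y^2 - L1^2 - L2^2) / (2*L1*L2)
x^2 + y^2 = 9^2 + 0 = 81
L1^2 + L2^2 = 25 + 49 = 74
Numerator = 81 - 74 = 7
Denominator = 2*5*7 = 70
cos(theta2) = 7/70 = 1/10

1/10


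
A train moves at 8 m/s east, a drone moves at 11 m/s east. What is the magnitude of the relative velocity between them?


Given: v_A = 8 m/s east, v_B = 11 m/s east
Both move in the same direction; relative speed = |v_A - v_B|
|8 - 11| = |-3|
= 3 m/s

3 m/s


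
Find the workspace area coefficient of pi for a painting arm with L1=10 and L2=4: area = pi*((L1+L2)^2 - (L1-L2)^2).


Given: L1 = 10, L2 = 4
(L1+L2)^2 = (14)^2 = 196
(L1-L2)^2 = (6)^2 = 36
Difference = 196 - 36 = 160
This equals 4*L1*L2 = 4*10*4 = 160
Workspace area = 160*pi

160


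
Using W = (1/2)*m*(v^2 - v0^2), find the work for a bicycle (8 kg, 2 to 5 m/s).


Given: m = 8 kg, v0 = 2 m/s, v = 5 m/s
Using W = (1/2)*m*(v^2 - v0^2)
v^2 = 5^2 = 25
v0^2 = 2^2 = 4
v^2 - v0^2 = 25 - 4 = 21
W = (1/2)*8*21 = 84 J

84 J


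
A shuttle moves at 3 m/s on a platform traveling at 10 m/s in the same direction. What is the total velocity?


Given: object velocity = 3 m/s, platform velocity = 10 m/s (same direction)
Using classical velocity addition: v_total = v_object + v_platform
v_total = 3 + 10
v_total = 13 m/s

13 m/s


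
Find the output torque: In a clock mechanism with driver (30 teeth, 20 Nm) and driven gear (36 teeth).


Given: N1 = 30, N2 = 36, T1 = 20 Nm
Using T2/T1 = N2/N1
T2 = T1 * N2 / N1
T2 = 20 * 36 / 30
T2 = 720 / 30
T2 = 24 Nm

24 Nm


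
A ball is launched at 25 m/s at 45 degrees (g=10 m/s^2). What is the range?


Given: v0 = 25 m/s, theta = 45 deg, g = 10 m/s^2
sin(2*45) = sin(90) = 1
Using R = v0^2 * sin(2*theta) / g
R = 25^2 * 1 / 10
R = 625 / 10
R = 125/2 m

125/2 m


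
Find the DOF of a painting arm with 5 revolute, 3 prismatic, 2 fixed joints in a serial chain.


Given: serial robot with 5 revolute, 3 prismatic, 2 fixed joints
DOF contribution per joint type: revolute=1, prismatic=1, spherical=3, fixed=0
DOF = 5*1 + 3*1 + 2*0
DOF = 8

8


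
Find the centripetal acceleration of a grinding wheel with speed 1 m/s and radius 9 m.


Given: v = 1 m/s, r = 9 m
Using a_c = v^2 / r
a_c = 1^2 / 9
a_c = 1 / 9
a_c = 1/9 m/s^2

1/9 m/s^2


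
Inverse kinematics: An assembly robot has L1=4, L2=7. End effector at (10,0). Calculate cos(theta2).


Given: L1 = 4, L2 = 7, target (x, y) = (10, 0)
Using cos(theta2) = (x^2 + y^2 - L1^2 - L2^2) / (2*L1*L2)
x^2 + y^2 = 10^2 + 0 = 100
L1^2 + L2^2 = 16 + 49 = 65
Numerator = 100 - 65 = 35
Denominator = 2*4*7 = 56
cos(theta2) = 35/56 = 5/8

5/8


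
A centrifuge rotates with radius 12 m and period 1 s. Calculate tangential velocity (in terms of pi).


Given: radius r = 12 m, period T = 1 s
Using v = 2*pi*r / T
v = 2*pi*12 / 1
v = 24*pi / 1
v = 24*pi m/s

24*pi m/s


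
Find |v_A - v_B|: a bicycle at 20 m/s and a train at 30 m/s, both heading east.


Given: v_A = 20 m/s east, v_B = 30 m/s east
Both move in the same direction; relative speed = |v_A - v_B|
|20 - 30| = |-10|
= 10 m/s

10 m/s


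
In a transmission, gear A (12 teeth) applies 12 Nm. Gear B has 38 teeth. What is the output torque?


Given: N1 = 12, N2 = 38, T1 = 12 Nm
Using T2/T1 = N2/N1
T2 = T1 * N2 / N1
T2 = 12 * 38 / 12
T2 = 456 / 12
T2 = 38 Nm

38 Nm


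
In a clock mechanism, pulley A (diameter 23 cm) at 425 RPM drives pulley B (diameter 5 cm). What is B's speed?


Given: D1 = 23 cm, w1 = 425 RPM, D2 = 5 cm
Using D1*w1 = D2*w2
w2 = D1*w1 / D2
w2 = 23*425 / 5
w2 = 9775 / 5
w2 = 1955 RPM

1955 RPM


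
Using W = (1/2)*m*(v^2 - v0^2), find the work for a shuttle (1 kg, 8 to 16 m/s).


Given: m = 1 kg, v0 = 8 m/s, v = 16 m/s
Using W = (1/2)*m*(v^2 - v0^2)
v^2 = 16^2 = 256
v0^2 = 8^2 = 64
v^2 - v0^2 = 256 - 64 = 192
W = (1/2)*1*192 = 96 J

96 J


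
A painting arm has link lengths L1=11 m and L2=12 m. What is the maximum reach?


Given: L1 = 11 m, L2 = 12 m
For a 2-link planar arm, max reach = L1 + L2 (fully extended)
Max reach = 11 + 12
Max reach = 23 m

23 m


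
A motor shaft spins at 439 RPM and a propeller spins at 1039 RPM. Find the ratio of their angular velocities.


Given: RPM_A = 439, RPM_B = 1039
omega = 2*pi*RPM/60, so omega_A/omega_B = RPM_A / RPM_B
omega_A/omega_B = 439 / 1039
omega_A/omega_B = 439/1039

439/1039


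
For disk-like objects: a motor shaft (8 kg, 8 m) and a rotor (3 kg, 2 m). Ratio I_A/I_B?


Given: M1=8 kg, R1=8 m, M2=3 kg, R2=2 m
For a disk: I = (1/2)*M*R^2, so I_A/I_B = (M1*R1^2)/(M2*R2^2)
M1*R1^2 = 8*64 = 512
M2*R2^2 = 3*4 = 12
I_A/I_B = 512/12 = 128/3

128/3


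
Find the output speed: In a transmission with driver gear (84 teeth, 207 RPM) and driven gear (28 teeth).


Given: N1 = 84 teeth, w1 = 207 RPM, N2 = 28 teeth
Using N1*w1 = N2*w2
w2 = N1*w1 / N2
w2 = 84*207 / 28
w2 = 17388 / 28
w2 = 621 RPM

621 RPM


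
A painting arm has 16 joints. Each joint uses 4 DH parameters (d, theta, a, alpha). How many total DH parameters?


Given: 16 joints, 4 DH parameters per joint (d, theta, a, alpha)
Total DH parameters = number_of_joints * 4
Total = 16 * 4
Total = 64

64


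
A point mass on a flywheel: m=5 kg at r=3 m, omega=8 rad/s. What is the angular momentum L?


Given: m = 5 kg, r = 3 m, omega = 8 rad/s
For a point mass: I = m*r^2
I = 5*3^2 = 5*9 = 45
L = I*omega = 45*8
L = 360 kg*m^2/s

360 kg*m^2/s


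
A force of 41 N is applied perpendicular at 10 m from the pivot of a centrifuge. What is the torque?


Given: F = 41 N, r = 10 m, angle = 90 deg (perpendicular)
Using tau = F * r * sin(90)
sin(90) = 1
tau = 41 * 10 * 1
tau = 410 Nm

410 Nm


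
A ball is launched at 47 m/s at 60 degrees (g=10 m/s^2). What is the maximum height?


Given: v0 = 47 m/s, theta = 60 deg, g = 10 m/s^2
sin^2(60) = 3/4
Using H = v0^2 * sin^2(theta) / (2*g)
H = 47^2 * 3/4 / (2*10)
H = 2209 * 3/4 / 20
H = 6627/4 / 20
H = 6627/80 m

6627/80 m


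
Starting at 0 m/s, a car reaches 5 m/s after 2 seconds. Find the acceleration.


Given: initial velocity v0 = 0 m/s, final velocity v = 5 m/s, time t = 2 s
Using a = (v - v0) / t
a = (5 - 0) / 2
a = 5 / 2
a = 5/2 m/s^2

5/2 m/s^2


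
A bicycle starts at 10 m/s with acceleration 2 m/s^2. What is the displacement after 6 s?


Given: v0 = 10 m/s, a = 2 m/s^2, t = 6 s
Using s = v0*t + (1/2)*a*t^2
s = 10*6 + (1/2)*2*6^2
s = 60 + (1/2)*72
s = 60 + 36
s = 96

96 m


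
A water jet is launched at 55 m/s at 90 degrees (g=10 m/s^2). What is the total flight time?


Given: v0 = 55 m/s, theta = 90 deg, g = 10 m/s^2
sin(90) = 1
Using T = 2*v0*sin(theta) / g
T = 2*55*1 / 10
T = 110 / 10
T = 11 s

11 s


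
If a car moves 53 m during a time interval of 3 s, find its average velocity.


Given: distance d = 53 m, time t = 3 s
Using v = d / t
v = 53 / 3
v = 53/3 m/s

53/3 m/s


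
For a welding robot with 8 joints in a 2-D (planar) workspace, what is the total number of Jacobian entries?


Given: task space dimension = 2, joints = 8
Jacobian is a 2 x 8 matrix
Total entries = rows * columns
Total = 2 * 8
Total = 16

16


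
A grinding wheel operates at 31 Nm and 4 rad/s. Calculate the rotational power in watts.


Given: tau = 31 Nm, omega = 4 rad/s
Using P = tau * omega
P = 31 * 4
P = 124 W

124 W


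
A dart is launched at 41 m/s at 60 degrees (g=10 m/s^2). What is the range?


Given: v0 = 41 m/s, theta = 60 deg, g = 10 m/s^2
sin(2*60) = sin(120) = sqrt(3)/2
Using R = v0^2 * sin(2*theta) / g
R = 41^2 * (sqrt(3)/2) / 10
R = 1681 * sqrt(3) / 20
R = 1681/20*sqrt(3) m

1681/20*sqrt(3) m


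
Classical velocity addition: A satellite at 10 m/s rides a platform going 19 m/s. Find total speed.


Given: object velocity = 10 m/s, platform velocity = 19 m/s (same direction)
Using classical velocity addition: v_total = v_object + v_platform
v_total = 10 + 19
v_total = 29 m/s

29 m/s


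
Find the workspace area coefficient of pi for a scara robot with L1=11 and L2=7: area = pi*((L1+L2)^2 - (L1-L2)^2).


Given: L1 = 11, L2 = 7
(L1+L2)^2 = (18)^2 = 324
(L1-L2)^2 = (4)^2 = 16
Difference = 324 - 16 = 308
This equals 4*L1*L2 = 4*11*7 = 308
Workspace area = 308*pi

308


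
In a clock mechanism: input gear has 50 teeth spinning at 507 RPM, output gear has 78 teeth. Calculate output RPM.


Given: N1 = 50 teeth, w1 = 507 RPM, N2 = 78 teeth
Using N1*w1 = N2*w2
w2 = N1*w1 / N2
w2 = 50*507 / 78
w2 = 25350 / 78
w2 = 325 RPM

325 RPM


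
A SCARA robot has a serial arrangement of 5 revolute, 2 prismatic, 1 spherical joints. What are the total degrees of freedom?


Given: serial robot with 5 revolute, 2 prismatic, 1 spherical joints
DOF contribution per joint type: revolute=1, prismatic=1, spherical=3, fixed=0
DOF = 5*1 + 2*1 + 1*3
DOF = 10

10


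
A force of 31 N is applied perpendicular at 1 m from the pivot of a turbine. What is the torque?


Given: F = 31 N, r = 1 m, angle = 90 deg (perpendicular)
Using tau = F * r * sin(90)
sin(90) = 1
tau = 31 * 1 * 1
tau = 31 Nm

31 Nm


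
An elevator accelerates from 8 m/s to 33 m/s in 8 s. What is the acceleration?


Given: initial velocity v0 = 8 m/s, final velocity v = 33 m/s, time t = 8 s
Using a = (v - v0) / t
a = (33 - 8) / 8
a = 25 / 8
a = 25/8 m/s^2

25/8 m/s^2


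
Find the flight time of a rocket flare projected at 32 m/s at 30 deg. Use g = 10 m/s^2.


Given: v0 = 32 m/s, theta = 30 deg, g = 10 m/s^2
sin(30) = 1/2
Using T = 2*v0*sin(theta) / g
T = 2*32*1/2 / 10
T = 32 / 10
T = 16/5 s

16/5 s


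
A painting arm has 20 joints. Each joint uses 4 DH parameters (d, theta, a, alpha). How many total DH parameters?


Given: 20 joints, 4 DH parameters per joint (d, theta, a, alpha)
Total DH parameters = number_of_joints * 4
Total = 20 * 4
Total = 80

80


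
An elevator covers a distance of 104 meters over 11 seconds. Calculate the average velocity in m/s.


Given: distance d = 104 m, time t = 11 s
Using v = d / t
v = 104 / 11
v = 104/11 m/s

104/11 m/s


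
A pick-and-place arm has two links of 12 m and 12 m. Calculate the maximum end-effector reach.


Given: L1 = 12 m, L2 = 12 m
For a 2-link planar arm, max reach = L1 + L2 (fully extended)
Max reach = 12 + 12
Max reach = 24 m

24 m


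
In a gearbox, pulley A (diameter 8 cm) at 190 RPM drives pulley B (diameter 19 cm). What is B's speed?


Given: D1 = 8 cm, w1 = 190 RPM, D2 = 19 cm
Using D1*w1 = D2*w2
w2 = D1*w1 / D2
w2 = 8*190 / 19
w2 = 1520 / 19
w2 = 80 RPM

80 RPM


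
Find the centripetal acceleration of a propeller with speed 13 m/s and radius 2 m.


Given: v = 13 m/s, r = 2 m
Using a_c = v^2 / r
a_c = 13^2 / 2
a_c = 169 / 2
a_c = 169/2 m/s^2

169/2 m/s^2


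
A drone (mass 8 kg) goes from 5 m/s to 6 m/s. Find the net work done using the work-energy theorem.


Given: m = 8 kg, v0 = 5 m/s, v = 6 m/s
Using W = (1/2)*m*(v^2 - v0^2)
v^2 = 6^2 = 36
v0^2 = 5^2 = 25
v^2 - v0^2 = 36 - 25 = 11
W = (1/2)*8*11 = 44 J

44 J


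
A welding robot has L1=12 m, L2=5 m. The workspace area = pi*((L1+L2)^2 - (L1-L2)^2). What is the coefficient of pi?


Given: L1 = 12, L2 = 5
(L1+L2)^2 = (17)^2 = 289
(L1-L2)^2 = (7)^2 = 49
Difference = 289 - 49 = 240
This equals 4*L1*L2 = 4*12*5 = 240
Workspace area = 240*pi

240


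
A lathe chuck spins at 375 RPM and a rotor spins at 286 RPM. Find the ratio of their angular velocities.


Given: RPM_A = 375, RPM_B = 286
omega = 2*pi*RPM/60, so omega_A/omega_B = RPM_A / RPM_B
omega_A/omega_B = 375 / 286
omega_A/omega_B = 375/286

375/286


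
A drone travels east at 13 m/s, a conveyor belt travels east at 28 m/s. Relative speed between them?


Given: v_A = 13 m/s east, v_B = 28 m/s east
Both move in the same direction; relative speed = |v_A - v_B|
|13 - 28| = |-15|
= 15 m/s

15 m/s


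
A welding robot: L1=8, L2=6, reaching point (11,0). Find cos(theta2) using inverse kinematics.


Given: L1 = 8, L2 = 6, target (x, y) = (11, 0)
Using cos(theta2) = (x^2 + y^2 - L1^2 - L2^2) / (2*L1*L2)
x^2 + y^2 = 11^2 + 0 = 121
L1^2 + L2^2 = 64 + 36 = 100
Numerator = 121 - 100 = 21
Denominator = 2*8*6 = 96
cos(theta2) = 21/96 = 7/32

7/32


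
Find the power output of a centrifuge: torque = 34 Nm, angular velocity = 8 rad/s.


Given: tau = 34 Nm, omega = 8 rad/s
Using P = tau * omega
P = 34 * 8
P = 272 W

272 W


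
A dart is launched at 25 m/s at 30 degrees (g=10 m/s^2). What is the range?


Given: v0 = 25 m/s, theta = 30 deg, g = 10 m/s^2
sin(2*30) = sin(60) = sqrt(3)/2
Using R = v0^2 * sin(2*theta) / g
R = 25^2 * (sqrt(3)/2) / 10
R = 625 * sqrt(3) / 20
R = 125/4*sqrt(3) m

125/4*sqrt(3) m


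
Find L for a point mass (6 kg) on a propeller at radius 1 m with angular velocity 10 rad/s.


Given: m = 6 kg, r = 1 m, omega = 10 rad/s
For a point mass: I = m*r^2
I = 6*1^2 = 6*1 = 6
L = I*omega = 6*10
L = 60 kg*m^2/s

60 kg*m^2/s


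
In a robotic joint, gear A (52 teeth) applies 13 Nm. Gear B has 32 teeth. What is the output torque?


Given: N1 = 52, N2 = 32, T1 = 13 Nm
Using T2/T1 = N2/N1
T2 = T1 * N2 / N1
T2 = 13 * 32 / 52
T2 = 416 / 52
T2 = 8 Nm

8 Nm


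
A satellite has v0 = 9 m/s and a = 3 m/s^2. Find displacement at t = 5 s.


Given: v0 = 9 m/s, a = 3 m/s^2, t = 5 s
Using s = v0*t + (1/2)*a*t^2
s = 9*5 + (1/2)*3*5^2
s = 45 + (1/2)*75
s = 45 + 75/2
s = 165/2

165/2 m


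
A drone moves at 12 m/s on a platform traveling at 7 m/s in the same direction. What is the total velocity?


Given: object velocity = 12 m/s, platform velocity = 7 m/s (same direction)
Using classical velocity addition: v_total = v_object + v_platform
v_total = 12 + 7
v_total = 19 m/s

19 m/s


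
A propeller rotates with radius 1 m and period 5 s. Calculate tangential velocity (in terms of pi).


Given: radius r = 1 m, period T = 5 s
Using v = 2*pi*r / T
v = 2*pi*1 / 5
v = 2*pi / 5
v = 2/5*pi m/s

2/5*pi m/s


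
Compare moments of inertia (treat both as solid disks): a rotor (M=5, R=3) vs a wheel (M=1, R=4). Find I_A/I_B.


Given: M1=5 kg, R1=3 m, M2=1 kg, R2=4 m
For a disk: I = (1/2)*M*R^2, so I_A/I_B = (M1*R1^2)/(M2*R2^2)
M1*R1^2 = 5*9 = 45
M2*R2^2 = 1*16 = 16
I_A/I_B = 45/16 = 45/16

45/16


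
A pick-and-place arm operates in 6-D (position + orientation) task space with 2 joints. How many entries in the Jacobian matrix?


Given: task space dimension = 6, joints = 2
Jacobian is a 6 x 2 matrix
Total entries = rows * columns
Total = 6 * 2
Total = 12

12


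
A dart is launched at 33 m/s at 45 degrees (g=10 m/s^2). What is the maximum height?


Given: v0 = 33 m/s, theta = 45 deg, g = 10 m/s^2
sin^2(45) = 1/2
Using H = v0^2 * sin^2(theta) / (2*g)
H = 33^2 * 1/2 / (2*10)
H = 1089 * 1/2 / 20
H = 1089/2 / 20
H = 1089/40 m

1089/40 m


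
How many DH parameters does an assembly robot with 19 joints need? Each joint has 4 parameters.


Given: 19 joints, 4 DH parameters per joint (d, theta, a, alpha)
Total DH parameters = number_of_joints * 4
Total = 19 * 4
Total = 76

76


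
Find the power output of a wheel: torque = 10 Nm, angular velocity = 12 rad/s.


Given: tau = 10 Nm, omega = 12 rad/s
Using P = tau * omega
P = 10 * 12
P = 120 W

120 W


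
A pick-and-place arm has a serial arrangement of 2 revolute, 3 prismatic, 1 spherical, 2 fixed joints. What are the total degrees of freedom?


Given: serial robot with 2 revolute, 3 prismatic, 1 spherical, 2 fixed joints
DOF contribution per joint type: revolute=1, prismatic=1, spherical=3, fixed=0
DOF = 2*1 + 3*1 + 1*3 + 2*0
DOF = 8

8


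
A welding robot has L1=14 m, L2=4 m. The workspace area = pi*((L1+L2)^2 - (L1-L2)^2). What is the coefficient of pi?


Given: L1 = 14, L2 = 4
(L1+L2)^2 = (18)^2 = 324
(L1-L2)^2 = (10)^2 = 100
Difference = 324 - 100 = 224
This equals 4*L1*L2 = 4*14*4 = 224
Workspace area = 224*pi

224


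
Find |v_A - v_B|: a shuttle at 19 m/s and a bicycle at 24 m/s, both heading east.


Given: v_A = 19 m/s east, v_B = 24 m/s east
Both move in the same direction; relative speed = |v_A - v_B|
|19 - 24| = |-5|
= 5 m/s

5 m/s


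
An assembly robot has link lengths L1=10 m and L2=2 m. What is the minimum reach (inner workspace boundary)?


Given: L1 = 10 m, L2 = 2 m
For a 2-link planar arm, min reach = |L1 - L2| (second link folded back)
Min reach = |10 - 2|
Min reach = 8 m

8 m


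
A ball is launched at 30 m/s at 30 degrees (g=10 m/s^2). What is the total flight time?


Given: v0 = 30 m/s, theta = 30 deg, g = 10 m/s^2
sin(30) = 1/2
Using T = 2*v0*sin(theta) / g
T = 2*30*1/2 / 10
T = 30 / 10
T = 3 s

3 s


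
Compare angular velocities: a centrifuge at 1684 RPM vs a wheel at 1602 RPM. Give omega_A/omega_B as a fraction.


Given: RPM_A = 1684, RPM_B = 1602
omega = 2*pi*RPM/60, so omega_A/omega_B = RPM_A / RPM_B
omega_A/omega_B = 1684 / 1602
omega_A/omega_B = 842/801

842/801


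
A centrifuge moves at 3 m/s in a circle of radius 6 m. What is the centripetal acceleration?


Given: v = 3 m/s, r = 6 m
Using a_c = v^2 / r
a_c = 3^2 / 6
a_c = 9 / 6
a_c = 3/2 m/s^2

3/2 m/s^2


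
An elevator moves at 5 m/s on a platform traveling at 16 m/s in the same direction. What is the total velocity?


Given: object velocity = 5 m/s, platform velocity = 16 m/s (same direction)
Using classical velocity addition: v_total = v_object + v_platform
v_total = 5 + 16
v_total = 21 m/s

21 m/s


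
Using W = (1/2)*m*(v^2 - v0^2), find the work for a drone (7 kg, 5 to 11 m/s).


Given: m = 7 kg, v0 = 5 m/s, v = 11 m/s
Using W = (1/2)*m*(v^2 - v0^2)
v^2 = 11^2 = 121
v0^2 = 5^2 = 25
v^2 - v0^2 = 121 - 25 = 96
W = (1/2)*7*96 = 336 J

336 J


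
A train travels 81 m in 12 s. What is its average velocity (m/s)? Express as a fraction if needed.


Given: distance d = 81 m, time t = 12 s
Using v = d / t
v = 81 / 12
v = 27/4 m/s

27/4 m/s


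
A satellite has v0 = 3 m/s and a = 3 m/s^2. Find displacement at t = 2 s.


Given: v0 = 3 m/s, a = 3 m/s^2, t = 2 s
Using s = v0*t + (1/2)*a*t^2
s = 3*2 + (1/2)*3*2^2
s = 6 + (1/2)*12
s = 6 + 6
s = 12

12 m


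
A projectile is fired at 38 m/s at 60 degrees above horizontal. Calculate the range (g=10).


Given: v0 = 38 m/s, theta = 60 deg, g = 10 m/s^2
sin(2*60) = sin(120) = sqrt(3)/2
Using R = v0^2 * sin(2*theta) / g
R = 38^2 * (sqrt(3)/2) / 10
R = 1444 * sqrt(3) / 20
R = 361/5*sqrt(3) m

361/5*sqrt(3) m


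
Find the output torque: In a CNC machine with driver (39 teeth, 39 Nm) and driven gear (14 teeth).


Given: N1 = 39, N2 = 14, T1 = 39 Nm
Using T2/T1 = N2/N1
T2 = T1 * N2 / N1
T2 = 39 * 14 / 39
T2 = 546 / 39
T2 = 14 Nm

14 Nm


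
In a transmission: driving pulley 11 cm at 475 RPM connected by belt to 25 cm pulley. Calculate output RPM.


Given: D1 = 11 cm, w1 = 475 RPM, D2 = 25 cm
Using D1*w1 = D2*w2
w2 = D1*w1 / D2
w2 = 11*475 / 25
w2 = 5225 / 25
w2 = 209 RPM

209 RPM


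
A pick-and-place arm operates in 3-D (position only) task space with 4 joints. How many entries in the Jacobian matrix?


Given: task space dimension = 3, joints = 4
Jacobian is a 3 x 4 matrix
Total entries = rows * columns
Total = 3 * 4
Total = 12

12


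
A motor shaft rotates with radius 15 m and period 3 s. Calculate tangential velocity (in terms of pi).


Given: radius r = 15 m, period T = 3 s
Using v = 2*pi*r / T
v = 2*pi*15 / 3
v = 30*pi / 3
v = 10*pi m/s

10*pi m/s


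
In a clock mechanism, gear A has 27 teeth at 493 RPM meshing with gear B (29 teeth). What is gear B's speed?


Given: N1 = 27 teeth, w1 = 493 RPM, N2 = 29 teeth
Using N1*w1 = N2*w2
w2 = N1*w1 / N2
w2 = 27*493 / 29
w2 = 13311 / 29
w2 = 459 RPM

459 RPM


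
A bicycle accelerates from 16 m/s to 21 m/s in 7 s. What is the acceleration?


Given: initial velocity v0 = 16 m/s, final velocity v = 21 m/s, time t = 7 s
Using a = (v - v0) / t
a = (21 - 16) / 7
a = 5 / 7
a = 5/7 m/s^2

5/7 m/s^2


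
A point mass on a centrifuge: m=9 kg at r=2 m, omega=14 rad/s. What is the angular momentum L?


Given: m = 9 kg, r = 2 m, omega = 14 rad/s
For a point mass: I = m*r^2
I = 9*2^2 = 9*4 = 36
L = I*omega = 36*14
L = 504 kg*m^2/s

504 kg*m^2/s


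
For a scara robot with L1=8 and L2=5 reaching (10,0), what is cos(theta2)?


Given: L1 = 8, L2 = 5, target (x, y) = (10, 0)
Using cos(theta2) = (x^2 + y^2 - L1^2 - L2^2) / (2*L1*L2)
x^2 + y^2 = 10^2 + 0 = 100
L1^2 + L2^2 = 64 + 25 = 89
Numerator = 100 - 89 = 11
Denominator = 2*8*5 = 80
cos(theta2) = 11/80 = 11/80

11/80


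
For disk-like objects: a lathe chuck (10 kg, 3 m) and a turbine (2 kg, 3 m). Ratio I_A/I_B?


Given: M1=10 kg, R1=3 m, M2=2 kg, R2=3 m
For a disk: I = (1/2)*M*R^2, so I_A/I_B = (M1*R1^2)/(M2*R2^2)
M1*R1^2 = 10*9 = 90
M2*R2^2 = 2*9 = 18
I_A/I_B = 90/18 = 5

5


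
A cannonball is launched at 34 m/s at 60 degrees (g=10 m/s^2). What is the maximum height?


Given: v0 = 34 m/s, theta = 60 deg, g = 10 m/s^2
sin^2(60) = 3/4
Using H = v0^2 * sin^2(theta) / (2*g)
H = 34^2 * 3/4 / (2*10)
H = 1156 * 3/4 / 20
H = 867 / 20
H = 867/20 m

867/20 m


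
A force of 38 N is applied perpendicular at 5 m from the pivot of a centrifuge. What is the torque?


Given: F = 38 N, r = 5 m, angle = 90 deg (perpendicular)
Using tau = F * r * sin(90)
sin(90) = 1
tau = 38 * 5 * 1
tau = 190 Nm

190 Nm


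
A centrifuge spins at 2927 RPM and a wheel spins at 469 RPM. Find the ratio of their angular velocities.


Given: RPM_A = 2927, RPM_B = 469
omega = 2*pi*RPM/60, so omega_A/omega_B = RPM_A / RPM_B
omega_A/omega_B = 2927 / 469
omega_A/omega_B = 2927/469

2927/469


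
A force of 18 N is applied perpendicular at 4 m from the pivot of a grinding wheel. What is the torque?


Given: F = 18 N, r = 4 m, angle = 90 deg (perpendicular)
Using tau = F * r * sin(90)
sin(90) = 1
tau = 18 * 4 * 1
tau = 72 Nm

72 Nm


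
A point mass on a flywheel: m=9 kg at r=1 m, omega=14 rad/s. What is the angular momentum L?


Given: m = 9 kg, r = 1 m, omega = 14 rad/s
For a point mass: I = m*r^2
I = 9*1^2 = 9*1 = 9
L = I*omega = 9*14
L = 126 kg*m^2/s

126 kg*m^2/s


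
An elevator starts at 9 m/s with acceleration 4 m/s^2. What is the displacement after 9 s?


Given: v0 = 9 m/s, a = 4 m/s^2, t = 9 s
Using s = v0*t + (1/2)*a*t^2
s = 9*9 + (1/2)*4*9^2
s = 81 + (1/2)*324
s = 81 + 162
s = 243

243 m


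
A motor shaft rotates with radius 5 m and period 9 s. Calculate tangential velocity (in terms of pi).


Given: radius r = 5 m, period T = 9 s
Using v = 2*pi*r / T
v = 2*pi*5 / 9
v = 10*pi / 9
v = 10/9*pi m/s

10/9*pi m/s


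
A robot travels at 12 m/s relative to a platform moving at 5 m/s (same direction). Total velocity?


Given: object velocity = 12 m/s, platform velocity = 5 m/s (same direction)
Using classical velocity addition: v_total = v_object + v_platform
v_total = 12 + 5
v_total = 17 m/s

17 m/s


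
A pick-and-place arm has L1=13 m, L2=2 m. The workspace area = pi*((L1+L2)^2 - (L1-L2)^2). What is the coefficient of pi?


Given: L1 = 13, L2 = 2
(L1+L2)^2 = (15)^2 = 225
(L1-L2)^2 = (11)^2 = 121
Difference = 225 - 121 = 104
This equals 4*L1*L2 = 4*13*2 = 104
Workspace area = 104*pi

104


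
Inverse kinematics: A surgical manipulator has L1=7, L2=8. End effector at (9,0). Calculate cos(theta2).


Given: L1 = 7, L2 = 8, target (x, y) = (9, 0)
Using cos(theta2) = (x^2 + y^2 - L1^2 - L2^2) / (2*L1*L2)
x^2 + y^2 = 9^2 + 0 = 81
L1^2 + L2^2 = 49 + 64 = 113
Numerator = 81 - 113 = -32
Denominator = 2*7*8 = 112
cos(theta2) = -32/112 = -2/7

-2/7


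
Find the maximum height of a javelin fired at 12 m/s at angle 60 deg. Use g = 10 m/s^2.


Given: v0 = 12 m/s, theta = 60 deg, g = 10 m/s^2
sin^2(60) = 3/4
Using H = v0^2 * sin^2(theta) / (2*g)
H = 12^2 * 3/4 / (2*10)
H = 144 * 3/4 / 20
H = 108 / 20
H = 27/5 m

27/5 m
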